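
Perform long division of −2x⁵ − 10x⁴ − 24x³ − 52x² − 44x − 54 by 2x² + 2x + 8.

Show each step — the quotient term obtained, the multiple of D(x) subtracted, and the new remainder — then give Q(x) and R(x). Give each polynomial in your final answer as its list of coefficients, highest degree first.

Step 1: lead(−2x⁵ − 10x⁴ − 24x³ − 52x² − 44x − 54) ÷ lead(D) = −2x⁵ ÷ 2x² = −x³. Subtract (−x³)·D = −2x⁵ − 2x⁴ − 8x³. Remainder: −8x⁴ − 16x³ − 52x² − 44x − 54.
Step 2: lead(−8x⁴ − 16x³ − 52x² − 44x − 54) ÷ lead(D) = −8x⁴ ÷ 2x² = −4x². Subtract (−4x²)·D = −8x⁴ − 8x³ − 32x². Remainder: −8x³ − 20x² − 44x − 54.
Step 3: lead(−8x³ − 20x² − 44x − 54) ÷ lead(D) = −8x³ ÷ 2x² = −4x. Subtract (−4x)·D = −8x³ − 8x² − 32x. Remainder: −12x² − 12x − 54.
Step 4: lead(−12x² − 12x − 54) ÷ lead(D) = −12x² ÷ 2x² = −6. Subtract (−6)·D = −12x² − 12x − 48. Remainder: −6.

Q = [-1, -4, -4, -6]; R = [-6]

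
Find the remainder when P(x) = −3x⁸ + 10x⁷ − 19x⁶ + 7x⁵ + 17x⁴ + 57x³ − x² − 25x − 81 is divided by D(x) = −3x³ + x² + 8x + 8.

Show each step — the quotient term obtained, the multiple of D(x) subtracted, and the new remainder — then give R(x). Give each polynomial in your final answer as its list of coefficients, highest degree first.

R = [-1, -9]

Step 1: lead(−3x⁸ + 10x⁷ − 19x⁶ + 7x⁵ + 17x⁴ + 57x³ − x² − 25x − 81) ÷ lead(D) = −3x⁸ ÷ −3x³ = x⁵. Subtract (x⁵)·D = −3x⁸ + x⁷ + 8x⁶ + 8x⁵. Remainder: 9x⁷ − 27x⁶ − x⁵ + 17x⁴ + 57x³ − x² − 25x − 81.
Step 2: lead(9x⁷ − 27x⁶ − x⁵ + 17x⁴ + 57x³ − x² − 25x − 81) ÷ lead(D) = 9x⁷ ÷ −3x³ = −3x⁴. Subtract (−3x⁴)·D = 9x⁷ − 3x⁶ − 24x⁵ − 24x⁴. Remainder: −24x⁶ + 23x⁵ + 41x⁴ + 57x³ − x² − 25x − 81.
Step 3: lead(−24x⁶ + 23x⁵ + 41x⁴ + 57x³ − x² − 25x − 81) ÷ lead(D) = −24x⁶ ÷ −3x³ = 8x³. Subtract (8x³)·D = −24x⁶ + 8x⁵ + 64x⁴ + 64x³. Remainder: 15x⁵ − 23x⁴ − 7x³ − x² − 25x − 81.
Step 4: lead(15x⁵ − 23x⁴ − 7x³ − x² − 25x − 81) ÷ lead(D) = 15x⁵ ÷ −3x³ = −5x². Subtract (−5x²)·D = 15x⁵ − 5x⁴ − 40x³ − 40x². Remainder: −18x⁴ + 33x³ + 39x² − 25x − 81.
Step 5: lead(−18x⁴ + 33x³ + 39x² − 25x − 81) ÷ lead(D) = −18x⁴ ÷ −3x³ = 6x. Subtract (6x)·D = −18x⁴ + 6x³ + 48x² + 48x. Remainder: 27x³ − 9x² − 73x − 81.
Step 6: lead(27x³ − 9x² − 73x − 81) ÷ lead(D) = 27x³ ÷ −3x³ = −9. Subtract (−9)·D = 27x³ − 9x² − 72x − 72. Remainder: −x − 9.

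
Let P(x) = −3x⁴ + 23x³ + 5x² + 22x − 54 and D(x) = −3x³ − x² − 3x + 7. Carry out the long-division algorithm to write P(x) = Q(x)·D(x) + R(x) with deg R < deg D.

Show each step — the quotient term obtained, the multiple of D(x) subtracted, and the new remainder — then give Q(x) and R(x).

Q(x) = x − 8; R(x) = −9x + 2

Step 1: lead(−3x⁴ + 23x³ + 5x² + 22x − 54) ÷ lead(D) = −3x⁴ ÷ −3x³ = x. Subtract (x)·D = −3x⁴ − x³ − 3x² + 7x. Remainder: 24x³ + 8x² + 15x − 54.
Step 2: lead(24x³ + 8x² + 15x − 54) ÷ lead(D) = 24x³ ÷ −3x³ = −8. Subtract (−8)·D = 24x³ + 8x² + 24x − 56. Remainder: −9x + 2.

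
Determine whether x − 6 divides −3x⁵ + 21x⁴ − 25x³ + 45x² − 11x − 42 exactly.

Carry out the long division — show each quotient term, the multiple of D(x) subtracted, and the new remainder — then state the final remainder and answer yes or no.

R(x) = 0, so D(x) is a factor of P(x). yes

Step 1: lead(−3x⁵ + 21x⁴ − 25x³ + 45x² − 11x − 42) ÷ lead(D) = −3x⁵ ÷ x = −3x⁴. Subtract (−3x⁴)·D = −3x⁵ + 18x⁴. Remainder: 3x⁴ − 25x³ + 45x² − 11x − 42.
Step 2: lead(3x⁴ − 25x³ + 45x² − 11x − 42) ÷ lead(D) = 3x⁴ ÷ x = 3x³. Subtract (3x³)·D = 3x⁴ − 18x³. Remainder: −7x³ + 45x² − 11x − 42.
Step 3: lead(−7x³ + 45x² − 11x − 42) ÷ lead(D) = −7x³ ÷ x = −7x². Subtract (−7x²)·D = −7x³ + 42x². Remainder: 3x² − 11x − 42.
Step 4: lead(3x² − 11x − 42) ÷ lead(D) = 3x² ÷ x = 3x. Subtract (3x)·D = 3x² − 18x. Remainder: 7x − 42.
Step 5: lead(7x − 42) ÷ lead(D) = 7x ÷ x = 7. Subtract (7)·D = 7x − 42. Remainder: 0.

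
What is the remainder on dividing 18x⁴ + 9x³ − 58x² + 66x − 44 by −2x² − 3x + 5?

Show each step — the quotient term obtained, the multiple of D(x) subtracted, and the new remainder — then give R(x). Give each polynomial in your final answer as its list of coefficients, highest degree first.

R = [-9]

Step 1: lead(18x⁴ + 9x³ − 58x² + 66x − 44) ÷ lead(D) = 18x⁴ ÷ −2x² = −9x². Subtract (−9x²)·D = 18x⁴ + 27x³ − 45x². Remainder: −18x³ − 13x² + 66x − 44.
Step 2: lead(−18x³ − 13x² + 66x − 44) ÷ lead(D) = −18x³ ÷ −2x² = 9x. Subtract (9x)·D = −18x³ − 27x² + 45x. Remainder: 14x² + 21x − 44.
Step 3: lead(14x² + 21x − 44) ÷ lead(D) = 14x² ÷ −2x² = −7. Subtract (−7)·D = 14x² + 21x − 35. Remainder: −9.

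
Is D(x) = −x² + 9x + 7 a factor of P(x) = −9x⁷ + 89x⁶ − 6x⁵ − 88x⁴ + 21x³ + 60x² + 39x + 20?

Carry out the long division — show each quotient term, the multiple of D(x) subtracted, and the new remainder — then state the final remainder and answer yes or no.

Step 1: lead(−9x⁷ + 89x⁶ − 6x⁵ − 88x⁴ + 21x³ + 60x² + 39x + 20) ÷ lead(D) = −9x⁷ ÷ −x² = 9x⁵. Subtract (9x⁵)·D = −9x⁷ + 81x⁶ + 63x⁵. Remainder: 8x⁶ − 69x⁵ − 88x⁴ + 21x³ + 60x² + 39x + 20.
Step 2: lead(8x⁶ − 69x⁵ − 88x⁴ + 21x³ + 60x² + 39x + 20) ÷ lead(D) = 8x⁶ ÷ −x² = −8x⁴. Subtract (−8x⁴)·D = 8x⁶ − 72x⁵ − 56x⁴. Remainder: 3x⁵ − 32x⁴ + 21x³ + 60x² + 39x + 20.
Step 3: lead(3x⁵ − 32x⁴ + 21x³ + 60x² + 39x + 20) ÷ lead(D) = 3x⁵ ÷ −x² = −3x³. Subtract (−3x³)·D = 3x⁵ − 27x⁴ − 21x³. Remainder: −5x⁴ + 42x³ + 60x² + 39x + 20.
Step 4: lead(−5x⁴ + 42x³ + 60x² + 39x + 20) ÷ lead(D) = −5x⁴ ÷ −x² = 5x². Subtract (5x²)·D = −5x⁴ + 45x³ + 35x². Remainder: −3x³ + 25x² + 39x + 20.
Step 5: lead(−3x³ + 25x² + 39x + 20) ÷ lead(D) = −3x³ ÷ −x² = 3x. Subtract (3x)·D = −3x³ + 27x² + 21x. Remainder: −2x² + 18x + 20.
Step 6: lead(−2x² + 18x + 20) ÷ lead(D) = −2x² ÷ −x² = 2. Subtract (2)·D = −2x² + 18x + 14. Remainder: 6.

R(x) = 6, so D(x) is not a factor of P(x). no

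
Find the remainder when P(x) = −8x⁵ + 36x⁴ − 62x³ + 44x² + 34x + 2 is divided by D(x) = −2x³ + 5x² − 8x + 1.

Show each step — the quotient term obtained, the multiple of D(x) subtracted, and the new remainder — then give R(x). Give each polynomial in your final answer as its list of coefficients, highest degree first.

Step 1: lead(−8x⁵ + 36x⁴ − 62x³ + 44x² + 34x + 2) ÷ lead(D) = −8x⁵ ÷ −2x³ = 4x². Subtract (4x²)·D = −8x⁵ + 20x⁴ − 32x³ + 4x². Remainder: 16x⁴ − 30x³ + 40x² + 34x + 2.
Step 2: lead(16x⁴ − 30x³ + 40x² + 34x + 2) ÷ lead(D) = 16x⁴ ÷ −2x³ = −8x. Subtract (−8x)·D = 16x⁴ − 40x³ + 64x² − 8x. Remainder: 10x³ − 24x² + 42x + 2.
Step 3: lead(10x³ − 24x² + 42x + 2) ÷ lead(D) = 10x³ ÷ −2x³ = −5. Subtract (−5)·D = 10x³ − 25x² + 40x − 5. Remainder: x² + 2x + 7.

R = [1, 2, 7]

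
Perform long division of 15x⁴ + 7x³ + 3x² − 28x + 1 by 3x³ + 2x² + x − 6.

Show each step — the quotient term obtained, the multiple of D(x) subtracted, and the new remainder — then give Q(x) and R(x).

Q(x) = 5x − 1; R(x) = 3x − 5

Step 1: lead(15x⁴ + 7x³ + 3x² − 28x + 1) ÷ lead(D) = 15x⁴ ÷ 3x³ = 5x. Subtract (5x)·D = 15x⁴ + 10x³ + 5x² − 30x. Remainder: −3x³ − 2x² + 2x + 1.
Step 2: lead(−3x³ − 2x² + 2x + 1) ÷ lead(D) = −3x³ ÷ 3x³ = −1. Subtract (−1)·D = −3x³ − 2x² − x + 6. Remainder: 3x − 5.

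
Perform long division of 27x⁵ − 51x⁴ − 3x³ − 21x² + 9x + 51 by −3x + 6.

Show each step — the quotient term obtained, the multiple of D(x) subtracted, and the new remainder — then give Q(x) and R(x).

Q(x) = −9x⁴ − x³ − x² + 5x + 7; R(x) = 9

Step 1: lead(27x⁵ − 51x⁴ − 3x³ − 21x² + 9x + 51) ÷ lead(D) = 27x⁵ ÷ −3x = −9x⁴. Subtract (−9x⁴)·D = 27x⁵ − 54x⁴. Remainder: 3x⁴ − 3x³ − 21x² + 9x + 51.
Step 2: lead(3x⁴ − 3x³ − 21x² + 9x + 51) ÷ lead(D) = 3x⁴ ÷ −3x = −x³. Subtract (−x³)·D = 3x⁴ − 6x³. Remainder: 3x³ − 21x² + 9x + 51.
Step 3: lead(3x³ − 21x² + 9x + 51) ÷ lead(D) = 3x³ ÷ −3x = −x². Subtract (−x²)·D = 3x³ − 6x². Remainder: −15x² + 9x + 51.
Step 4: lead(−15x² + 9x + 51) ÷ lead(D) = −15x² ÷ −3x = 5x. Subtract (5x)·D = −15x² + 30x. Remainder: −21x + 51.
Step 5: lead(−21x + 51) ÷ lead(D) = −21x ÷ −3x = 7. Subtract (7)·D = −21x + 42. Remainder: 9.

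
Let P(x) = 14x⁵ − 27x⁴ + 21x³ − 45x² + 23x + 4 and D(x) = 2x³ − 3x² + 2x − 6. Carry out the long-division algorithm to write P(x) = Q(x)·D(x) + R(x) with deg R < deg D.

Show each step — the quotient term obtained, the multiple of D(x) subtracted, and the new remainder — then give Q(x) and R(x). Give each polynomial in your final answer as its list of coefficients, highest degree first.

Step 1: lead(14x⁵ − 27x⁴ + 21x³ − 45x² + 23x + 4) ÷ lead(D) = 14x⁵ ÷ 2x³ = 7x². Subtract (7x²)·D = 14x⁵ − 21x⁴ + 14x³ − 42x². Remainder: −6x⁴ + 7x³ − 3x² + 23x + 4.
Step 2: lead(−6x⁴ + 7x³ − 3x² + 23x + 4) ÷ lead(D) = −6x⁴ ÷ 2x³ = −3x. Subtract (−3x)·D = −6x⁴ + 9x³ − 6x² + 18x. Remainder: −2x³ + 3x² + 5x + 4.
Step 3: lead(−2x³ + 3x² + 5x + 4) ÷ lead(D) = −2x³ ÷ 2x³ = −1. Subtract (−1)·D = −2x³ + 3x² − 2x + 6. Remainder: 7x − 2.

Q = [7, -3, -1]; R = [7, -2]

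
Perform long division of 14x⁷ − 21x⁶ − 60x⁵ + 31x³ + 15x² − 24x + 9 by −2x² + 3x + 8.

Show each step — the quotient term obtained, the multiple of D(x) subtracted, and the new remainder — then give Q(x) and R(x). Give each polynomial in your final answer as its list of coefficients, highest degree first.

Step 1: lead(14x⁷ − 21x⁶ − 60x⁵ + 31x³ + 15x² − 24x + 9) ÷ lead(D) = 14x⁷ ÷ −2x² = −7x⁵. Subtract (−7x⁵)·D = 14x⁷ − 21x⁶ − 56x⁵. Remainder: −4x⁵ + 31x³ + 15x² − 24x + 9.
Step 2: lead(−4x⁵ + 31x³ + 15x² − 24x + 9) ÷ lead(D) = −4x⁵ ÷ −2x² = 2x³. Subtract (2x³)·D = −4x⁵ + 6x⁴ + 16x³. Remainder: −6x⁴ + 15x³ + 15x² − 24x + 9.
Step 3: lead(−6x⁴ + 15x³ + 15x² − 24x + 9) ÷ lead(D) = −6x⁴ ÷ −2x² = 3x². Subtract (3x²)·D = −6x⁴ + 9x³ + 24x². Remainder: 6x³ − 9x² − 24x + 9.
Step 4: lead(6x³ − 9x² − 24x + 9) ÷ lead(D) = 6x³ ÷ −2x² = −3x. Subtract (−3x)·D = 6x³ − 9x² − 24x. Remainder: 9.

Q = [-7, 0, 2, 3, -3, 0]; R = [9]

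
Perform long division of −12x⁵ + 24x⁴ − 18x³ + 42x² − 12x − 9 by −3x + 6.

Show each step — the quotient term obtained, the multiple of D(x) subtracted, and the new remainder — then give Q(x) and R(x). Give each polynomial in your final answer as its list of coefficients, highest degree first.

Q = [4, 0, 6, -2, 0]; R = [-9]

Step 1: lead(−12x⁵ + 24x⁴ − 18x³ + 42x² − 12x − 9) ÷ lead(D) = −12x⁵ ÷ −3x = 4x⁴. Subtract (4x⁴)·D = −12x⁵ + 24x⁴. Remainder: −18x³ + 42x² − 12x − 9.
Step 2: lead(−18x³ + 42x² − 12x − 9) ÷ lead(D) = −18x³ ÷ −3x = 6x². Subtract (6x²)·D = −18x³ + 36x². Remainder: 6x² − 12x − 9.
Step 3: lead(6x² − 12x − 9) ÷ lead(D) = 6x² ÷ −3x = −2x. Subtract (−2x)·D = 6x² − 12x. Remainder: −9.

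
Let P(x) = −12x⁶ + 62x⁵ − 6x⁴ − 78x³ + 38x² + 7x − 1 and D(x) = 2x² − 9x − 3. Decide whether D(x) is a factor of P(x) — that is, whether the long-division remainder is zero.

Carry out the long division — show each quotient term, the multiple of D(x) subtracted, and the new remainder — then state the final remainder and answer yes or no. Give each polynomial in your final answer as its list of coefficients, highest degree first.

R = [-2, 2], so D(x) is not a factor of P(x). no

Step 1: lead(−12x⁶ + 62x⁵ − 6x⁴ − 78x³ + 38x² + 7x − 1) ÷ lead(D) = −12x⁶ ÷ 2x² = −6x⁴. Subtract (−6x⁴)·D = −12x⁶ + 54x⁵ + 18x⁴. Remainder: 8x⁵ − 24x⁴ − 78x³ + 38x² + 7x − 1.
Step 2: lead(8x⁵ − 24x⁴ − 78x³ + 38x² + 7x − 1) ÷ lead(D) = 8x⁵ ÷ 2x² = 4x³. Subtract (4x³)·D = 8x⁵ − 36x⁴ − 12x³. Remainder: 12x⁴ − 66x³ + 38x² + 7x − 1.
Step 3: lead(12x⁴ − 66x³ + 38x² + 7x − 1) ÷ lead(D) = 12x⁴ ÷ 2x² = 6x². Subtract (6x²)·D = 12x⁴ − 54x³ − 18x². Remainder: −12x³ + 56x² + 7x − 1.
Step 4: lead(−12x³ + 56x² + 7x − 1) ÷ lead(D) = −12x³ ÷ 2x² = −6x. Subtract (−6x)·D = −12x³ + 54x² + 18x. Remainder: 2x² − 11x − 1.
Step 5: lead(2x² − 11x − 1) ÷ lead(D) = 2x² ÷ 2x² = 1. Subtract (1)·D = 2x² − 9x − 3. Remainder: −2x + 2.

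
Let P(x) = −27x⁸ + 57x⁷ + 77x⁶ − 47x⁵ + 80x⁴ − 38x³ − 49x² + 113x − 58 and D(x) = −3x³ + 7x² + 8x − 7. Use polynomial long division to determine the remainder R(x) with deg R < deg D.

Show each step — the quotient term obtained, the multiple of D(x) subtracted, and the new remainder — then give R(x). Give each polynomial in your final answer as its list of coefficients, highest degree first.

R = [-2]

Step 1: lead(−27x⁸ + 57x⁷ + 77x⁶ − 47x⁵ + 80x⁴ − 38x³ − 49x² + 113x − 58) ÷ lead(D) = −27x⁸ ÷ −3x³ = 9x⁵. Subtract (9x⁵)·D = −27x⁸ + 63x⁷ + 72x⁶ − 63x⁵. Remainder: −6x⁷ + 5x⁶ + 16x⁵ + 80x⁴ − 38x³ − 49x² + 113x − 58.
Step 2: lead(−6x⁷ + 5x⁶ + 16x⁵ + 80x⁴ − 38x³ − 49x² + 113x − 58) ÷ lead(D) = −6x⁷ ÷ −3x³ = 2x⁴. Subtract (2x⁴)·D = −6x⁷ + 14x⁶ + 16x⁵ − 14x⁴. Remainder: −9x⁶ + 94x⁴ − 38x³ − 49x² + 113x − 58.
Step 3: lead(−9x⁶ + 94x⁴ − 38x³ − 49x² + 113x − 58) ÷ lead(D) = −9x⁶ ÷ −3x³ = 3x³. Subtract (3x³)·D = −9x⁶ + 21x⁵ + 24x⁴ − 21x³. Remainder: −21x⁵ + 70x⁴ − 17x³ − 49x² + 113x − 58.
Step 4: lead(−21x⁵ + 70x⁴ − 17x³ − 49x² + 113x − 58) ÷ lead(D) = −21x⁵ ÷ −3x³ = 7x². Subtract (7x²)·D = −21x⁵ + 49x⁴ + 56x³ − 49x². Remainder: 21x⁴ − 73x³ + 113x − 58.
Step 5: lead(21x⁴ − 73x³ + 113x − 58) ÷ lead(D) = 21x⁴ ÷ −3x³ = −7x. Subtract (−7x)·D = 21x⁴ − 49x³ − 56x² + 49x. Remainder: −24x³ + 56x² + 64x − 58.
Step 6: lead(−24x³ + 56x² + 64x − 58) ÷ lead(D) = −24x³ ÷ −3x³ = 8. Subtract (8)·D = −24x³ + 56x² + 64x − 56. Remainder: −2.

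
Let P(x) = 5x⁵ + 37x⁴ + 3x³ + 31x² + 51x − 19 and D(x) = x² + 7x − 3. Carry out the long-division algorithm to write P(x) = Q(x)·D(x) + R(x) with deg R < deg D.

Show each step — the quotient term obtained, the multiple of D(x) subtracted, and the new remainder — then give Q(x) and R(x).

Q(x) = 5x³ + 2x² + 4x + 9; R(x) = 8

Step 1: lead(5x⁵ + 37x⁴ + 3x³ + 31x² + 51x − 19) ÷ lead(D) = 5x⁵ ÷ x² = 5x³. Subtract (5x³)·D = 5x⁵ + 35x⁴ − 15x³. Remainder: 2x⁴ + 18x³ + 31x² + 51x − 19.
Step 2: lead(2x⁴ + 18x³ + 31x² + 51x − 19) ÷ lead(D) = 2x⁴ ÷ x² = 2x². Subtract (2x²)·D = 2x⁴ + 14x³ − 6x². Remainder: 4x³ + 37x² + 51x − 19.
Step 3: lead(4x³ + 37x² + 51x − 19) ÷ lead(D) = 4x³ ÷ x² = 4x. Subtract (4x)·D = 4x³ + 28x² − 12x. Remainder: 9x² + 63x − 19.
Step 4: lead(9x² + 63x − 19) ÷ lead(D) = 9x² ÷ x² = 9. Subtract (9)·D = 9x² + 63x − 27. Remainder: 8.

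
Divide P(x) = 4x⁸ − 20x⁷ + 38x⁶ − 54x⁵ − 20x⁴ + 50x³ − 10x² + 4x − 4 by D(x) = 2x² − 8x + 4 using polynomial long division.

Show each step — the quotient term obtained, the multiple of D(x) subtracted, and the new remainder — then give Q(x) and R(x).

Q(x) = 2x⁶ − 2x⁵ + 7x⁴ + 5x³ − 4x² − x − 1; R(x) = 0

Step 1: lead(4x⁸ − 20x⁷ + 38x⁶ − 54x⁵ − 20x⁴ + 50x³ − 10x² + 4x − 4) ÷ lead(D) = 4x⁸ ÷ 2x² = 2x⁶. Subtract (2x⁶)·D = 4x⁸ − 16x⁷ + 8x⁶. Remainder: −4x⁷ + 30x⁶ − 54x⁵ − 20x⁴ + 50x³ − 10x² + 4x − 4.
Step 2: lead(−4x⁷ + 30x⁶ − 54x⁵ − 20x⁴ + 50x³ − 10x² + 4x − 4) ÷ lead(D) = −4x⁷ ÷ 2x² = −2x⁵. Subtract (−2x⁵)·D = −4x⁷ + 16x⁶ − 8x⁵. Remainder: 14x⁶ − 46x⁵ − 20x⁴ + 50x³ − 10x² + 4x − 4.
Step 3: lead(14x⁶ − 46x⁵ − 20x⁴ + 50x³ − 10x² + 4x − 4) ÷ lead(D) = 14x⁶ ÷ 2x² = 7x⁴. Subtract (7x⁴)·D = 14x⁶ − 56x⁵ + 28x⁴. Remainder: 10x⁵ − 48x⁴ + 50x³ − 10x² + 4x − 4.
Step 4: lead(10x⁵ − 48x⁴ + 50x³ − 10x² + 4x − 4) ÷ lead(D) = 10x⁵ ÷ 2x² = 5x³. Subtract (5x³)·D = 10x⁵ − 40x⁴ + 20x³. Remainder: −8x⁴ + 30x³ − 10x² + 4x − 4.
Step 5: lead(−8x⁴ + 30x³ − 10x² + 4x − 4) ÷ lead(D) = −8x⁴ ÷ 2x² = −4x². Subtract (−4x²)·D = −8x⁴ + 32x³ − 16x². Remainder: −2x³ + 6x² + 4x − 4.
Step 6: lead(−2x³ + 6x² + 4x − 4) ÷ lead(D) = −2x³ ÷ 2x² = −x. Subtract (−x)·D = −2x³ + 8x² − 4x. Remainder: −2x² + 8x − 4.
Step 7: lead(−2x² + 8x − 4) ÷ lead(D) = −2x² ÷ 2x² = −1. Subtract (−1)·D = −2x² + 8x − 4. Remainder: 0.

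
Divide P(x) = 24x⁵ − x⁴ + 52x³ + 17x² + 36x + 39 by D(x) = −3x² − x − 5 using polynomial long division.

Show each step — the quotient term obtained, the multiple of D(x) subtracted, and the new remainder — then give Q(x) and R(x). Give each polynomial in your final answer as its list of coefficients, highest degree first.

Q = [-8, 3, -5, -9]; R = [2, -6]

Step 1: lead(24x⁵ − x⁴ + 52x³ + 17x² + 36x + 39) ÷ lead(D) = 24x⁵ ÷ −3x² = −8x³. Subtract (−8x³)·D = 24x⁵ + 8x⁴ + 40x³. Remainder: −9x⁴ + 12x³ + 17x² + 36x + 39.
Step 2: lead(−9x⁴ + 12x³ + 17x² + 36x + 39) ÷ lead(D) = −9x⁴ ÷ −3x² = 3x². Subtract (3x²)·D = −9x⁴ − 3x³ − 15x². Remainder: 15x³ + 32x² + 36x + 39.
Step 3: lead(15x³ + 32x² + 36x + 39) ÷ lead(D) = 15x³ ÷ −3x² = −5x. Subtract (−5x)·D = 15x³ + 5x² + 25x. Remainder: 27x² + 11x + 39.
Step 4: lead(27x² + 11x + 39) ÷ lead(D) = 27x² ÷ −3x² = −9. Subtract (−9)·D = 27x² + 9x + 45. Remainder: 2x − 6.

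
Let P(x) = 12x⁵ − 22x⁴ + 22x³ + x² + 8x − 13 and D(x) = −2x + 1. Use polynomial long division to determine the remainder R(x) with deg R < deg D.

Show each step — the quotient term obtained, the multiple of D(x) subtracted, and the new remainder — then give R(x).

Step 1: lead(12x⁵ − 22x⁴ + 22x³ + x² + 8x − 13) ÷ lead(D) = 12x⁵ ÷ −2x = −6x⁴. Subtract (−6x⁴)·D = 12x⁵ − 6x⁴. Remainder: −16x⁴ + 22x³ + x² + 8x − 13.
Step 2: lead(−16x⁴ + 22x³ + x² + 8x − 13) ÷ lead(D) = −16x⁴ ÷ −2x = 8x³. Subtract (8x³)·D = −16x⁴ + 8x³. Remainder: 14x³ + x² + 8x − 13.
Step 3: lead(14x³ + x² + 8x − 13) ÷ lead(D) = 14x³ ÷ −2x = −7x². Subtract (−7x²)·D = 14x³ − 7x². Remainder: 8x² + 8x − 13.
Step 4: lead(8x² + 8x − 13) ÷ lead(D) = 8x² ÷ −2x = −4x. Subtract (−4x)·D = 8x² − 4x. Remainder: 12x − 13.
Step 5: lead(12x − 13) ÷ lead(D) = 12x ÷ −2x = −6. Subtract (−6)·D = 12x − 6. Remainder: −7.

R(x) = −7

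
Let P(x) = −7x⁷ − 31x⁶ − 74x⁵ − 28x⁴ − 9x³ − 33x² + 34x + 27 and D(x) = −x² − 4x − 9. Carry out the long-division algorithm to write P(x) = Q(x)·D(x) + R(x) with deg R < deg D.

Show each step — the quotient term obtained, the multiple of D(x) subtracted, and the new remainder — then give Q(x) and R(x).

Q(x) = 7x⁵ + 3x⁴ − x³ + 5x² − 2x − 4; R(x) = −9

Step 1: lead(−7x⁷ − 31x⁶ − 74x⁵ − 28x⁴ − 9x³ − 33x² + 34x + 27) ÷ lead(D) = −7x⁷ ÷ −x² = 7x⁵. Subtract (7x⁵)·D = −7x⁷ − 28x⁶ − 63x⁵. Remainder: −3x⁶ − 11x⁵ − 28x⁴ − 9x³ − 33x² + 34x + 27.
Step 2: lead(−3x⁶ − 11x⁵ − 28x⁴ − 9x³ − 33x² + 34x + 27) ÷ lead(D) = −3x⁶ ÷ −x² = 3x⁴. Subtract (3x⁴)·D = −3x⁶ − 12x⁵ − 27x⁴. Remainder: x⁵ − x⁴ − 9x³ − 33x² + 34x + 27.
Step 3: lead(x⁵ − x⁴ − 9x³ − 33x² + 34x + 27) ÷ lead(D) = x⁵ ÷ −x² = −x³. Subtract (−x³)·D = x⁵ + 4x⁴ + 9x³. Remainder: −5x⁴ − 18x³ − 33x² + 34x + 27.
Step 4: lead(−5x⁴ − 18x³ − 33x² + 34x + 27) ÷ lead(D) = −5x⁴ ÷ −x² = 5x². Subtract (5x²)·D = −5x⁴ − 20x³ − 45x². Remainder: 2x³ + 12x² + 34x + 27.
Step 5: lead(2x³ + 12x² + 34x + 27) ÷ lead(D) = 2x³ ÷ −x² = −2x. Subtract (−2x)·D = 2x³ + 8x² + 18x. Remainder: 4x² + 16x + 27.
Step 6: lead(4x² + 16x + 27) ÷ lead(D) = 4x² ÷ −x² = −4. Subtract (−4)·D = 4x² + 16x + 36. Remainder: −9.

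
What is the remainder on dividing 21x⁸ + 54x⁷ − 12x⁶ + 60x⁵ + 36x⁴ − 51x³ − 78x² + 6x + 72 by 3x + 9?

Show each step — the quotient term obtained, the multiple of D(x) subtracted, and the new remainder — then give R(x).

Step 1: lead(21x⁸ + 54x⁷ − 12x⁶ + 60x⁵ + 36x⁴ − 51x³ − 78x² + 6x + 72) ÷ lead(D) = 21x⁸ ÷ 3x = 7x⁷. Subtract (7x⁷)·D = 21x⁸ + 63x⁷. Remainder: −9x⁷ − 12x⁶ + 60x⁵ + 36x⁴ − 51x³ − 78x² + 6x + 72.
Step 2: lead(−9x⁷ − 12x⁶ + 60x⁵ + 36x⁴ − 51x³ − 78x² + 6x + 72) ÷ lead(D) = −9x⁷ ÷ 3x = −3x⁶. Subtract (−3x⁶)·D = −9x⁷ − 27x⁶. Remainder: 15x⁶ + 60x⁵ + 36x⁴ − 51x³ − 78x² + 6x + 72.
Step 3: lead(15x⁶ + 60x⁵ + 36x⁴ − 51x³ − 78x² + 6x + 72) ÷ lead(D) = 15x⁶ ÷ 3x = 5x⁵. Subtract (5x⁵)·D = 15x⁶ + 45x⁵. Remainder: 15x⁵ + 36x⁴ − 51x³ − 78x² + 6x + 72.
Step 4: lead(15x⁵ + 36x⁴ − 51x³ − 78x² + 6x + 72) ÷ lead(D) = 15x⁵ ÷ 3x = 5x⁴. Subtract (5x⁴)·D = 15x⁵ + 45x⁴. Remainder: −9x⁴ − 51x³ − 78x² + 6x + 72.
Step 5: lead(−9x⁴ − 51x³ − 78x² + 6x + 72) ÷ lead(D) = −9x⁴ ÷ 3x = −3x³. Subtract (−3x³)·D = −9x⁴ − 27x³. Remainder: −24x³ − 78x² + 6x + 72.
Step 6: lead(−24x³ − 78x² + 6x + 72) ÷ lead(D) = −24x³ ÷ 3x = −8x². Subtract (−8x²)·D = −24x³ − 72x². Remainder: −6x² + 6x + 72.
Step 7: lead(−6x² + 6x + 72) ÷ lead(D) = −6x² ÷ 3x = −2x. Subtract (−2x)·D = −6x² − 18x. Remainder: 24x + 72.
Step 8: lead(24x + 72) ÷ lead(D) = 24x ÷ 3x = 8. Subtract (8)·D = 24x + 72. Remainder: 0.

R(x) = 0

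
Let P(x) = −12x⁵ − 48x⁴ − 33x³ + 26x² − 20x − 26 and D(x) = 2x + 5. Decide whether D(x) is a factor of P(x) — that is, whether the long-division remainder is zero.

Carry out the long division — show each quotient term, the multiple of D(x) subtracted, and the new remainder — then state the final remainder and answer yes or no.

Step 1: lead(−12x⁵ − 48x⁴ − 33x³ + 26x² − 20x − 26) ÷ lead(D) = −12x⁵ ÷ 2x = −6x⁴. Subtract (−6x⁴)·D = −12x⁵ − 30x⁴. Remainder: −18x⁴ − 33x³ + 26x² − 20x − 26.
Step 2: lead(−18x⁴ − 33x³ + 26x² − 20x − 26) ÷ lead(D) = −18x⁴ ÷ 2x = −9x³. Subtract (−9x³)·D = −18x⁴ − 45x³. Remainder: 12x³ + 26x² − 20x − 26.
Step 3: lead(12x³ + 26x² − 20x − 26) ÷ lead(D) = 12x³ ÷ 2x = 6x². Subtract (6x²)·D = 12x³ + 30x². Remainder: −4x² − 20x − 26.
Step 4: lead(−4x² − 20x − 26) ÷ lead(D) = −4x² ÷ 2x = −2x. Subtract (−2x)·D = −4x² − 10x. Remainder: −10x − 26.
Step 5: lead(−10x − 26) ÷ lead(D) = −10x ÷ 2x = −5. Subtract (−5)·D = −10x − 25. Remainder: −1.

R(x) = −1, so D(x) is not a factor of P(x). no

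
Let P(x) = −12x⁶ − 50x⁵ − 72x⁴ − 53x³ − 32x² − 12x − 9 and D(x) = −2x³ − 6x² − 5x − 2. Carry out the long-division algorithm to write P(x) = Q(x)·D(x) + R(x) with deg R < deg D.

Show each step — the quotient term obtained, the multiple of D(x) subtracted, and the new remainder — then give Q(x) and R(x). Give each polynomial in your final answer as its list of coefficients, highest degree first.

Step 1: lead(−12x⁶ − 50x⁵ − 72x⁴ − 53x³ − 32x² − 12x − 9) ÷ lead(D) = −12x⁶ ÷ −2x³ = 6x³. Subtract (6x³)·D = −12x⁶ − 36x⁵ − 30x⁴ − 12x³. Remainder: −14x⁵ − 42x⁴ − 41x³ − 32x² − 12x − 9.
Step 2: lead(−14x⁵ − 42x⁴ − 41x³ − 32x² − 12x − 9) ÷ lead(D) = −14x⁵ ÷ −2x³ = 7x². Subtract (7x²)·D = −14x⁵ − 42x⁴ − 35x³ − 14x². Remainder: −6x³ − 18x² − 12x − 9.
Step 3: lead(−6x³ − 18x² − 12x − 9) ÷ lead(D) = −6x³ ÷ −2x³ = 3. Subtract (3)·D = −6x³ − 18x² − 15x − 6. Remainder: 3x − 3.

Q = [6, 7, 0, 3]; R = [3, -3]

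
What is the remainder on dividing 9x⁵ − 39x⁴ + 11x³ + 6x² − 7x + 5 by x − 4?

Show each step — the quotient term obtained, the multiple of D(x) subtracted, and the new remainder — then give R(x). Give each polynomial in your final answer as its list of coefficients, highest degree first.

Step 1: lead(9x⁵ − 39x⁴ + 11x³ + 6x² − 7x + 5) ÷ lead(D) = 9x⁵ ÷ x = 9x⁴. Subtract (9x⁴)·D = 9x⁵ − 36x⁴. Remainder: −3x⁴ + 11x³ + 6x² − 7x + 5.
Step 2: lead(−3x⁴ + 11x³ + 6x² − 7x + 5) ÷ lead(D) = −3x⁴ ÷ x = −3x³. Subtract (−3x³)·D = −3x⁴ + 12x³. Remainder: −x³ + 6x² − 7x + 5.
Step 3: lead(−x³ + 6x² − 7x + 5) ÷ lead(D) = −x³ ÷ x = −x². Subtract (−x²)·D = −x³ + 4x². Remainder: 2x² − 7x + 5.
Step 4: lead(2x² − 7x + 5) ÷ lead(D) = 2x² ÷ x = 2x. Subtract (2x)·D = 2x² − 8x. Remainder: x + 5.
Step 5: lead(x + 5) ÷ lead(D) = x ÷ x = 1. Subtract (1)·D = x − 4. Remainder: 9.

R = [9]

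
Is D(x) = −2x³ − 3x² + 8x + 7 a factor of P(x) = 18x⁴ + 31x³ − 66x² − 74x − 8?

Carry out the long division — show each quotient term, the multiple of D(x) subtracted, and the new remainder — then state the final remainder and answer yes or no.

R(x) = 5x + 6, so D(x) is not a factor of P(x). no

Step 1: lead(18x⁴ + 31x³ − 66x² − 74x − 8) ÷ lead(D) = 18x⁴ ÷ −2x³ = −9x. Subtract (−9x)·D = 18x⁴ + 27x³ − 72x² − 63x. Remainder: 4x³ + 6x² − 11x − 8.
Step 2: lead(4x³ + 6x² − 11x − 8) ÷ lead(D) = 4x³ ÷ −2x³ = −2. Subtract (−2)·D = 4x³ + 6x² − 16x − 14. Remainder: 5x + 6.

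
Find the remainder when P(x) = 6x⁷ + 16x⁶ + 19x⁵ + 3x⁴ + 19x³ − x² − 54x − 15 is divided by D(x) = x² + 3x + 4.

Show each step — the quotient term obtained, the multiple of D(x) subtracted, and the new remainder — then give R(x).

Step 1: lead(6x⁷ + 16x⁶ + 19x⁵ + 3x⁴ + 19x³ − x² − 54x − 15) ÷ lead(D) = 6x⁷ ÷ x² = 6x⁵. Subtract (6x⁵)·D = 6x⁷ + 18x⁶ + 24x⁵. Remainder: −2x⁶ − 5x⁵ + 3x⁴ + 19x³ − x² − 54x − 15.
Step 2: lead(−2x⁶ − 5x⁵ + 3x⁴ + 19x³ − x² − 54x − 15) ÷ lead(D) = −2x⁶ ÷ x² = −2x⁴. Subtract (−2x⁴)·D = −2x⁶ − 6x⁵ − 8x⁴. Remainder: x⁵ + 11x⁴ + 19x³ − x² − 54x − 15.
Step 3: lead(x⁵ + 11x⁴ + 19x³ − x² − 54x − 15) ÷ lead(D) = x⁵ ÷ x² = x³. Subtract (x³)·D = x⁵ + 3x⁴ + 4x³. Remainder: 8x⁴ + 15x³ − x² − 54x − 15.
Step 4: lead(8x⁴ + 15x³ − x² − 54x − 15) ÷ lead(D) = 8x⁴ ÷ x² = 8x². Subtract (8x²)·D = 8x⁴ + 24x³ + 32x². Remainder: −9x³ − 33x² − 54x − 15.
Step 5: lead(−9x³ − 33x² − 54x − 15) ÷ lead(D) = −9x³ ÷ x² = −9x. Subtract (−9x)·D = −9x³ − 27x² − 36x. Remainder: −6x² − 18x − 15.
Step 6: lead(−6x² − 18x − 15) ÷ lead(D) = −6x² ÷ x² = −6. Subtract (−6)·D = −6x² − 18x − 24. Remainder: 9.

R(x) = 9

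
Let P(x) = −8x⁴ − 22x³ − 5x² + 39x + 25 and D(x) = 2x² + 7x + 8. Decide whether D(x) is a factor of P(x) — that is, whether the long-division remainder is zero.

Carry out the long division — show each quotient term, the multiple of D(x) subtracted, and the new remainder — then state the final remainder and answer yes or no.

R(x) = −6x + 1, so D(x) is not a factor of P(x). no

Step 1: lead(−8x⁴ − 22x³ − 5x² + 39x + 25) ÷ lead(D) = −8x⁴ ÷ 2x² = −4x². Subtract (−4x²)·D = −8x⁴ − 28x³ − 32x². Remainder: 6x³ + 27x² + 39x + 25.
Step 2: lead(6x³ + 27x² + 39x + 25) ÷ lead(D) = 6x³ ÷ 2x² = 3x. Subtract (3x)·D = 6x³ + 21x² + 24x. Remainder: 6x² + 15x + 25.
Step 3: lead(6x² + 15x + 25) ÷ lead(D) = 6x² ÷ 2x² = 3. Subtract (3)·D = 6x² + 21x + 24. Remainder: −6x + 1.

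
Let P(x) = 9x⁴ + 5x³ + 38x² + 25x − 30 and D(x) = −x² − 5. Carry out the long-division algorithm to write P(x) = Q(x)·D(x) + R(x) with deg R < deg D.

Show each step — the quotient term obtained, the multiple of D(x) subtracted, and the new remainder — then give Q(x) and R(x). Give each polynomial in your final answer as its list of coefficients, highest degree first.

Q = [-9, -5, 7]; R = [5]

Step 1: lead(9x⁴ + 5x³ + 38x² + 25x − 30) ÷ lead(D) = 9x⁴ ÷ −x² = −9x². Subtract (−9x²)·D = 9x⁴ + 45x². Remainder: 5x³ − 7x² + 25x − 30.
Step 2: lead(5x³ − 7x² + 25x − 30) ÷ lead(D) = 5x³ ÷ −x² = −5x. Subtract (−5x)·D = 5x³ + 25x. Remainder: −7x² − 30.
Step 3: lead(−7x² − 30) ÷ lead(D) = −7x² ÷ −x² = 7. Subtract (7)·D = −7x² − 35. Remainder: 5.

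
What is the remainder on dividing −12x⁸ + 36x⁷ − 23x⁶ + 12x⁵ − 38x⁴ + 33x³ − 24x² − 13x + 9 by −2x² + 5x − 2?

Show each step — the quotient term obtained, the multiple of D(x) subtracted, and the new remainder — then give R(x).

R(x) = −5x + 1

Step 1: lead(−12x⁸ + 36x⁷ − 23x⁶ + 12x⁵ − 38x⁴ + 33x³ − 24x² − 13x + 9) ÷ lead(D) = −12x⁸ ÷ −2x² = 6x⁶. Subtract (6x⁶)·D = −12x⁸ + 30x⁷ − 12x⁶. Remainder: 6x⁷ − 11x⁶ + 12x⁵ − 38x⁴ + 33x³ − 24x² − 13x + 9.
Step 2: lead(6x⁷ − 11x⁶ + 12x⁵ − 38x⁴ + 33x³ − 24x² − 13x + 9) ÷ lead(D) = 6x⁷ ÷ −2x² = −3x⁵. Subtract (−3x⁵)·D = 6x⁷ − 15x⁶ + 6x⁵. Remainder: 4x⁶ + 6x⁵ − 38x⁴ + 33x³ − 24x² − 13x + 9.
Step 3: lead(4x⁶ + 6x⁵ − 38x⁴ + 33x³ − 24x² − 13x + 9) ÷ lead(D) = 4x⁶ ÷ −2x² = −2x⁴. Subtract (−2x⁴)·D = 4x⁶ − 10x⁵ + 4x⁴. Remainder: 16x⁵ − 42x⁴ + 33x³ − 24x² − 13x + 9.
Step 4: lead(16x⁵ − 42x⁴ + 33x³ − 24x² − 13x + 9) ÷ lead(D) = 16x⁵ ÷ −2x² = −8x³. Subtract (−8x³)·D = 16x⁵ − 40x⁴ + 16x³. Remainder: −2x⁴ + 17x³ − 24x² − 13x + 9.
Step 5: lead(−2x⁴ + 17x³ − 24x² − 13x + 9) ÷ lead(D) = −2x⁴ ÷ −2x² = x². Subtract (x²)·D = −2x⁴ + 5x³ − 2x². Remainder: 12x³ − 22x² − 13x + 9.
Step 6: lead(12x³ − 22x² − 13x + 9) ÷ lead(D) = 12x³ ÷ −2x² = −6x. Subtract (−6x)·D = 12x³ − 30x² + 12x. Remainder: 8x² − 25x + 9.
Step 7: lead(8x² − 25x + 9) ÷ lead(D) = 8x² ÷ −2x² = −4. Subtract (−4)·D = 8x² − 20x + 8. Remainder: −5x + 1.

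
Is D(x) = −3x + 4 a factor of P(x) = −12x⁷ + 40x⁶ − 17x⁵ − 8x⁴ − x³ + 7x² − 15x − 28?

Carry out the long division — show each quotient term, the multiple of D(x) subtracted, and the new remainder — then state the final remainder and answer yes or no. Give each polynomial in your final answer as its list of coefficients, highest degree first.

R = [0], so D(x) is a factor of P(x). yes

Step 1: lead(−12x⁷ + 40x⁶ − 17x⁵ − 8x⁴ − x³ + 7x² − 15x − 28) ÷ lead(D) = −12x⁷ ÷ −3x = 4x⁶. Subtract (4x⁶)·D = −12x⁷ + 16x⁶. Remainder: 24x⁶ − 17x⁵ − 8x⁴ − x³ + 7x² − 15x − 28.
Step 2: lead(24x⁶ − 17x⁵ − 8x⁴ − x³ + 7x² − 15x − 28) ÷ lead(D) = 24x⁶ ÷ −3x = −8x⁵. Subtract (−8x⁵)·D = 24x⁶ − 32x⁵. Remainder: 15x⁵ − 8x⁴ − x³ + 7x² − 15x − 28.
Step 3: lead(15x⁵ − 8x⁴ − x³ + 7x² − 15x − 28) ÷ lead(D) = 15x⁵ ÷ −3x = −5x⁴. Subtract (−5x⁴)·D = 15x⁵ − 20x⁴. Remainder: 12x⁴ − x³ + 7x² − 15x − 28.
Step 4: lead(12x⁴ − x³ + 7x² − 15x − 28) ÷ lead(D) = 12x⁴ ÷ −3x = −4x³. Subtract (−4x³)·D = 12x⁴ − 16x³. Remainder: 15x³ + 7x² − 15x − 28.
Step 5: lead(15x³ + 7x² − 15x − 28) ÷ lead(D) = 15x³ ÷ −3x = −5x². Subtract (−5x²)·D = 15x³ − 20x². Remainder: 27x² − 15x − 28.
Step 6: lead(27x² − 15x − 28) ÷ lead(D) = 27x² ÷ −3x = −9x. Subtract (−9x)·D = 27x² − 36x. Remainder: 21x − 28.
Step 7: lead(21x − 28) ÷ lead(D) = 21x ÷ −3x = −7. Subtract (−7)·D = 21x − 28. Remainder: 0.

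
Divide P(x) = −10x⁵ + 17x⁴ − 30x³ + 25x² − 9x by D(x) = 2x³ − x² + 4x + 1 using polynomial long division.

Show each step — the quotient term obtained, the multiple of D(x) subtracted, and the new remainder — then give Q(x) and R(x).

Step 1: lead(−10x⁵ + 17x⁴ − 30x³ + 25x² − 9x) ÷ lead(D) = −10x⁵ ÷ 2x³ = −5x². Subtract (−5x²)·D = −10x⁵ + 5x⁴ − 20x³ − 5x². Remainder: 12x⁴ − 10x³ + 30x² − 9x.
Step 2: lead(12x⁴ − 10x³ + 30x² − 9x) ÷ lead(D) = 12x⁴ ÷ 2x³ = 6x. Subtract (6x)·D = 12x⁴ − 6x³ + 24x² + 6x. Remainder: −4x³ + 6x² − 15x.
Step 3: lead(−4x³ + 6x² − 15x) ÷ lead(D) = −4x³ ÷ 2x³ = −2. Subtract (−2)·D = −4x³ + 2x² − 8x − 2. Remainder: 4x² − 7x + 2.

Q(x) = −5x² + 6x − 2; R(x) = 4x² − 7x + 2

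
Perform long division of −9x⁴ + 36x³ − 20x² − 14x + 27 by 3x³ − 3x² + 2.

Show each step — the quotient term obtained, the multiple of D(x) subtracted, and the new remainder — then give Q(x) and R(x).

Q(x) = −3x + 9; R(x) = 7x² − 8x + 9

Step 1: lead(−9x⁴ + 36x³ − 20x² − 14x + 27) ÷ lead(D) = −9x⁴ ÷ 3x³ = −3x. Subtract (−3x)·D = −9x⁴ + 9x³ − 6x. Remainder: 27x³ − 20x² − 8x + 27.
Step 2: lead(27x³ − 20x² − 8x + 27) ÷ lead(D) = 27x³ ÷ 3x³ = 9. Subtract (9)·D = 27x³ − 27x² + 18. Remainder: 7x² − 8x + 9.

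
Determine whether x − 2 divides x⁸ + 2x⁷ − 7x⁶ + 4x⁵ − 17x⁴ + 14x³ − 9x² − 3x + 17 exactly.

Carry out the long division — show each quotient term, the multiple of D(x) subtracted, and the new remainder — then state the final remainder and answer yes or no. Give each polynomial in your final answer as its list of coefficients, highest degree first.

Step 1: lead(x⁸ + 2x⁷ − 7x⁶ + 4x⁵ − 17x⁴ + 14x³ − 9x² − 3x + 17) ÷ lead(D) = x⁸ ÷ x = x⁷. Subtract (x⁷)·D = x⁸ − 2x⁷. Remainder: 4x⁷ − 7x⁶ + 4x⁵ − 17x⁴ + 14x³ − 9x² − 3x + 17.
Step 2: lead(4x⁷ − 7x⁶ + 4x⁵ − 17x⁴ + 14x³ − 9x² − 3x + 17) ÷ lead(D) = 4x⁷ ÷ x = 4x⁶. Subtract (4x⁶)·D = 4x⁷ − 8x⁶. Remainder: x⁶ + 4x⁵ − 17x⁴ + 14x³ − 9x² − 3x + 17.
Step 3: lead(x⁶ + 4x⁵ − 17x⁴ + 14x³ − 9x² − 3x + 17) ÷ lead(D) = x⁶ ÷ x = x⁵. Subtract (x⁵)·D = x⁶ − 2x⁵. Remainder: 6x⁵ − 17x⁴ + 14x³ − 9x² − 3x + 17.
Step 4: lead(6x⁵ − 17x⁴ + 14x³ − 9x² − 3x + 17) ÷ lead(D) = 6x⁵ ÷ x = 6x⁴. Subtract (6x⁴)·D = 6x⁵ − 12x⁴. Remainder: −5x⁴ + 14x³ − 9x² − 3x + 17.
Step 5: lead(−5x⁴ + 14x³ − 9x² − 3x + 17) ÷ lead(D) = −5x⁴ ÷ x = −5x³. Subtract (−5x³)·D = −5x⁴ + 10x³. Remainder: 4x³ − 9x² − 3x + 17.
Step 6: lead(4x³ − 9x² − 3x + 17) ÷ lead(D) = 4x³ ÷ x = 4x². Subtract (4x²)·D = 4x³ − 8x². Remainder: −x² − 3x + 17.
Step 7: lead(−x² − 3x + 17) ÷ lead(D) = −x² ÷ x = −x. Subtract (−x)·D = −x² + 2x. Remainder: −5x + 17.
Step 8: lead(−5x + 17) ÷ lead(D) = −5x ÷ x = −5. Subtract (−5)·D = −5x + 10. Remainder: 7.

R = [7], so D(x) is not a factor of P(x). no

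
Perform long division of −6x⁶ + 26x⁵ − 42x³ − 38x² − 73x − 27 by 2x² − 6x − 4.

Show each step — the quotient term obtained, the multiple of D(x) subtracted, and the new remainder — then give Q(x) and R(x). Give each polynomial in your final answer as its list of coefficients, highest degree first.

Step 1: lead(−6x⁶ + 26x⁵ − 42x³ − 38x² − 73x − 27) ÷ lead(D) = −6x⁶ ÷ 2x² = −3x⁴. Subtract (−3x⁴)·D = −6x⁶ + 18x⁵ + 12x⁴. Remainder: 8x⁵ − 12x⁴ − 42x³ − 38x² − 73x − 27.
Step 2: lead(8x⁵ − 12x⁴ − 42x³ − 38x² − 73x − 27) ÷ lead(D) = 8x⁵ ÷ 2x² = 4x³. Subtract (4x³)·D = 8x⁵ − 24x⁴ − 16x³. Remainder: 12x⁴ − 26x³ − 38x² − 73x − 27.
Step 3: lead(12x⁴ − 26x³ − 38x² − 73x − 27) ÷ lead(D) = 12x⁴ ÷ 2x² = 6x². Subtract (6x²)·D = 12x⁴ − 36x³ − 24x². Remainder: 10x³ − 14x² − 73x − 27.
Step 4: lead(10x³ − 14x² − 73x − 27) ÷ lead(D) = 10x³ ÷ 2x² = 5x. Subtract (5x)·D = 10x³ − 30x² − 20x. Remainder: 16x² − 53x − 27.
Step 5: lead(16x² − 53x − 27) ÷ lead(D) = 16x² ÷ 2x² = 8. Subtract (8)·D = 16x² − 48x − 32. Remainder: −5x + 5.

Q = [-3, 4, 6, 5, 8]; R = [-5, 5]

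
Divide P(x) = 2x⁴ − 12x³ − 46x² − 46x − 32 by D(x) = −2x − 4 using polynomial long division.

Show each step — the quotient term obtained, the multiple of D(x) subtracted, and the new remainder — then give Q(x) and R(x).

Q(x) = −x³ + 8x² + 7x + 9; R(x) = 4

Step 1: lead(2x⁴ − 12x³ − 46x² − 46x − 32) ÷ lead(D) = 2x⁴ ÷ −2x = −x³. Subtract (−x³)·D = 2x⁴ + 4x³. Remainder: −16x³ − 46x² − 46x − 32.
Step 2: lead(−16x³ − 46x² − 46x − 32) ÷ lead(D) = −16x³ ÷ −2x = 8x². Subtract (8x²)·D = −16x³ − 32x². Remainder: −14x² − 46x − 32.
Step 3: lead(−14x² − 46x − 32) ÷ lead(D) = −14x² ÷ −2x = 7x. Subtract (7x)·D = −14x² − 28x. Remainder: −18x − 32.
Step 4: lead(−18x − 32) ÷ lead(D) = −18x ÷ −2x = 9. Subtract (9)·D = −18x − 36. Remainder: 4.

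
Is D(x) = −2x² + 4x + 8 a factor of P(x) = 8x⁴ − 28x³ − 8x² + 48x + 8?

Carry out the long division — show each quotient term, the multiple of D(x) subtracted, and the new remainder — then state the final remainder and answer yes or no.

R(x) = 8, so D(x) is not a factor of P(x). no

Step 1: lead(8x⁴ − 28x³ − 8x² + 48x + 8) ÷ lead(D) = 8x⁴ ÷ −2x² = −4x². Subtract (−4x²)·D = 8x⁴ − 16x³ − 32x². Remainder: −12x³ + 24x² + 48x + 8.
Step 2: lead(−12x³ + 24x² + 48x + 8) ÷ lead(D) = −12x³ ÷ −2x² = 6x. Subtract (6x)·D = −12x³ + 24x² + 48x. Remainder: 8.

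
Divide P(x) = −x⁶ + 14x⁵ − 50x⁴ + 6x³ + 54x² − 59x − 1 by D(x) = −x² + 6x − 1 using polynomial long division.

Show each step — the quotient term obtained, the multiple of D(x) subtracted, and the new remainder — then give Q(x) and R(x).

Step 1: lead(−x⁶ + 14x⁵ − 50x⁴ + 6x³ + 54x² − 59x − 1) ÷ lead(D) = −x⁶ ÷ −x² = x⁴. Subtract (x⁴)·D = −x⁶ + 6x⁵ − x⁴. Remainder: 8x⁵ − 49x⁴ + 6x³ + 54x² − 59x − 1.
Step 2: lead(8x⁵ − 49x⁴ + 6x³ + 54x² − 59x − 1) ÷ lead(D) = 8x⁵ ÷ −x² = −8x³. Subtract (−8x³)·D = 8x⁵ − 48x⁴ + 8x³. Remainder: −x⁴ − 2x³ + 54x² − 59x − 1.
Step 3: lead(−x⁴ − 2x³ + 54x² − 59x − 1) ÷ lead(D) = −x⁴ ÷ −x² = x². Subtract (x²)·D = −x⁴ + 6x³ − x². Remainder: −8x³ + 55x² − 59x − 1.
Step 4: lead(−8x³ + 55x² − 59x − 1) ÷ lead(D) = −8x³ ÷ −x² = 8x. Subtract (8x)·D = −8x³ + 48x² − 8x. Remainder: 7x² − 51x − 1.
Step 5: lead(7x² − 51x − 1) ÷ lead(D) = 7x² ÷ −x² = −7. Subtract (−7)·D = 7x² − 42x + 7. Remainder: −9x − 8.

Q(x) = x⁴ − 8x³ + x² + 8x − 7; R(x) = −9x − 8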